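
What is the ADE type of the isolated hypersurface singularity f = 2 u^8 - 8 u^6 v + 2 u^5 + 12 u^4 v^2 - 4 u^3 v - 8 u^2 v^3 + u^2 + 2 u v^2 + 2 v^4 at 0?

The Hessian of f at 0 has rank 1. Corank 1: A-series; mu = 3 gives A_3.

A3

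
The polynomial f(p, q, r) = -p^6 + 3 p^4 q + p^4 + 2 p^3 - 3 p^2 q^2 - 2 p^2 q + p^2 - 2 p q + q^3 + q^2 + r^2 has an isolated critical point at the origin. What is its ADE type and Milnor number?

Type A2, Milnor number mu = 2.

The Hessian of f at 0 has rank 2. Corank 1: A-series; mu = 2 gives A_2.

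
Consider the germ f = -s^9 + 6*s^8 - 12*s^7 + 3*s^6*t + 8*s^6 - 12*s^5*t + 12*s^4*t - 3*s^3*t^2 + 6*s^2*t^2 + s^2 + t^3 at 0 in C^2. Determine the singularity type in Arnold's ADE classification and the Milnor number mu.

The Hessian of f at 0 is [[2, 0], [0, 0]] with rank 1, so corank 1. A Groebner basis of the Jacobian ideal J(f) in C{s,t} is {t^2, s}; counting standard monomials gives mu = 2. Corank 1: A-series; mu = 2 gives A_2.

Type A2, Milnor number mu = 2.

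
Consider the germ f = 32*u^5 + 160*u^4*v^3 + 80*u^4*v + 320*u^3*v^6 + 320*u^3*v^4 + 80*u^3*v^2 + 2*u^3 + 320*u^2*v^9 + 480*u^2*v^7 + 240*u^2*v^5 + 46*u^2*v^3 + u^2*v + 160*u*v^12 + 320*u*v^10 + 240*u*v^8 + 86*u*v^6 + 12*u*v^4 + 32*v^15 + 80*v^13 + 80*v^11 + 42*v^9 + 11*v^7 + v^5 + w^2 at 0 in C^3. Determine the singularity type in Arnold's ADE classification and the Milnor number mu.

The Hessian of f at 0 has rank 1. Corank 2; j^3 = u^2*(2*u + v) has shape L^2 M (L != M), so D-series; mu = 6 gives D_6.

Type D_{6}, Milnor number mu = 6.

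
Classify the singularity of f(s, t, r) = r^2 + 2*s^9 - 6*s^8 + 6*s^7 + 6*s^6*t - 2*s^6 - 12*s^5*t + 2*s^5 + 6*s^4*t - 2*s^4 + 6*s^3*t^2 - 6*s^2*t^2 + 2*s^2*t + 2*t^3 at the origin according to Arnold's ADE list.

The Hessian of f at 0 has rank 1. Corank 2; j^3 = 2*t*(s^2 + t^2) splits into three distinct lines over C (the quadratic factor has nonzero discriminant), so D_4.

D4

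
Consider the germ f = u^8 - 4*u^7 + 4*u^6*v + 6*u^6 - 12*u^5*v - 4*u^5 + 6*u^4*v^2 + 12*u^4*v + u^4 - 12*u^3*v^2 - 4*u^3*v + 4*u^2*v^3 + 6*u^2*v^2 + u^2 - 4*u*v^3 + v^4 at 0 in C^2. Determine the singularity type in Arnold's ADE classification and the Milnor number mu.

The Hessian of f at 0 has rank 1. Corank 1: A-series; mu = 3 gives A_3.

Type A_{3}, Milnor number mu = 3.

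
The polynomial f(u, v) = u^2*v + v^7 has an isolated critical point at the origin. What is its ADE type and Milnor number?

The Hessian of f at 0 has rank 0. Corank 2; j^3 = u^2*v has shape L^2 M (L != M), so D-series; mu = 8 gives D_8.

Type D8, Milnor number mu = 8.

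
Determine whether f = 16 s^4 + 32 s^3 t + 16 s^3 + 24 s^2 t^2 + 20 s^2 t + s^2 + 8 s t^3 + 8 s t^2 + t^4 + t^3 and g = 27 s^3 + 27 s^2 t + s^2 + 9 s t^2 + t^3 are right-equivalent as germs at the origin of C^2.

The Hessian of f at 0 is [[2, 0], [0, 0]] with rank 1, so corank 1. A Groebner basis of the Jacobian ideal J(f) in C{s,t} is {t^2, s}; counting standard monomials gives mu = 2. Corank 1: A-series; mu = 2 gives A_2. The Hessian of g at 0 is [[2, 0], [0, 0]] with rank 1, so corank 1. A Groebner basis of the Jacobian ideal J(g) in C{s,t} is {t^2, s}; counting standard monomials gives mu = 2. Corank 1: A-series; mu = 2 gives A_2. Both have type A_2, hence right-equivalent.

Yes.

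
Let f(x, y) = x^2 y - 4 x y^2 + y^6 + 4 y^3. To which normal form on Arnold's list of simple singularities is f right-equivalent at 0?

D_7

The Hessian of f at 0 has rank 0. Corank 2; j^3 = y*(x - 2*y)^2 has shape L^2 M (L != M), so D-series; mu = 7 gives D_7.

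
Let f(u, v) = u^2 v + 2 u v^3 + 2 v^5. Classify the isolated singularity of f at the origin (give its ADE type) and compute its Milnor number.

Type D_6, Milnor number mu = 6.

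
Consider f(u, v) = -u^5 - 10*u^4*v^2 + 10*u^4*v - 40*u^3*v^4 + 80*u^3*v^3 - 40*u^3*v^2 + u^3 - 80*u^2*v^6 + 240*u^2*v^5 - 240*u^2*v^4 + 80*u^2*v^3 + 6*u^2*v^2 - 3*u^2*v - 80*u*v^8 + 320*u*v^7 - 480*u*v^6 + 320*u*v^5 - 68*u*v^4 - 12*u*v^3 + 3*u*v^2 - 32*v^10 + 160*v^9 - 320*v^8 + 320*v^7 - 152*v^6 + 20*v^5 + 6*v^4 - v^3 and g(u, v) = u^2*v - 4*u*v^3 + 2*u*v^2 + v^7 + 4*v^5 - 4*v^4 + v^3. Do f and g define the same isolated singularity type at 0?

No.

The Hessian of f at 0 is [[0, 0], [0, 0]] with rank 0, so corank 2. A Groebner basis of the Jacobian ideal J(f) in C{u,v} is {5*u^2/16 + u*v^3 + 5*u*v^2/4 - 5*u*v/8 - 5*v^3/4 + 5*v^2/16, u^2/4 + u*v^2 - u*v/2 + v^4 - v^3 + v^2/4, u^3 - 3*u^2/4 - 6*u*v^2 + 3*u*v/2 + 5*v^3 - 3*v^2/4, u^2*v - u^2/4 - 3*u*v^2 + u*v/2 + 2*v^3 - v^2/4}; counting standard monomials gives mu = 8. Corank 2; j^3 = (u - v)^3 is a perfect cube, so E-series; the 5-jet and mu = 8 give E_8. The Hessian of g at 0 is [[0, 0], [0, 0]] with rank 0, so corank 2. A Groebner basis of the Jacobian ideal J(g) in C{u,v} is {u^2*v^2 + u^2*v + 4*u^2/7 + 5*u*v^2/14 + 23*u*v/28 + v^2/4, u^3 + 3*u^2*v + 8*u^2/7 + 5*u*v^2/7 + 23*u*v/14 + v^2/2, -u*v/2 + v^3 - v^2/2}; counting standard monomials gives mu = 8. Corank 2; j^3 = v*(u + v)^2 has shape L^2 M (L != M), so D-series; mu = 8 gives D_8. f is E_8 but g is D_8, hence not right-equivalent.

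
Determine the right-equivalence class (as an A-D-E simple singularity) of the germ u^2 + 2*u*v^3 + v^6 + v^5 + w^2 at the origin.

The Hessian of f at 0 has rank 2. Corank 1: A-series; mu = 4 gives A_4.

A_4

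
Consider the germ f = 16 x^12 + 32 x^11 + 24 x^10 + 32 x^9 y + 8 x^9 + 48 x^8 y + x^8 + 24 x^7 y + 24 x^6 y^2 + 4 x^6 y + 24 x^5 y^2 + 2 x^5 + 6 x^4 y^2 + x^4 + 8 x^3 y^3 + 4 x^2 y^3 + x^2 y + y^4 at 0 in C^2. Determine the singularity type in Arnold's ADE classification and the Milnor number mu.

The Hessian of f at 0 has rank 0. Corank 2; j^3 = x^2*y has shape L^2 M (L != M), so D-series; mu = 5 gives D_5.

Type D5, Milnor number mu = 5.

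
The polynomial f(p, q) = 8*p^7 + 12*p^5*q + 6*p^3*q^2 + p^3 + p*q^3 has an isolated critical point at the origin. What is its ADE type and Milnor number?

Type E_{7}, Milnor number mu = 7.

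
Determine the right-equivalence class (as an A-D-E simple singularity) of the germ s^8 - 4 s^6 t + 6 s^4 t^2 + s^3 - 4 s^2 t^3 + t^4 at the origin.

E_6

The Hessian of f at 0 has rank 0. Corank 2; j^3 = s^3 is a perfect cube, so E-series; the 4-jet and mu = 6 give E_6.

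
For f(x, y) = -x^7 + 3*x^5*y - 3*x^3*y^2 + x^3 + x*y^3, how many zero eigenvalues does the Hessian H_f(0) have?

Hessian at 0 has rank 0.

2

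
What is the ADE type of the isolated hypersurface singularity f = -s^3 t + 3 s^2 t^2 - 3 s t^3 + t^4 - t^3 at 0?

The Hessian of f at 0 has rank 0. Corank 2; j^3 = -t^3 is a perfect cube, so E-series; the 4-jet and mu = 7 give E_7.

E7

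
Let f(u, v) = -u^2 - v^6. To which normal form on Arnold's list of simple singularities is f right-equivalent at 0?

The Hessian of f at 0 is [[-2, 0], [0, 0]] with rank 1, so corank 1. A Groebner basis of the Jacobian ideal J(f) in C{u,v} is {v^5, u}; counting standard monomials gives mu = 5. Corank 1: A-series; mu = 5 gives A_5.

A_5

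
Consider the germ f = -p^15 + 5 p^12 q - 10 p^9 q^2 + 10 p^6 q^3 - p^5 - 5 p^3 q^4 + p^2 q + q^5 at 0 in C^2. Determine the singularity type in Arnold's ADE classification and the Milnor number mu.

The Hessian of f at 0 is [[0, 0], [0, 0]] with rank 0, so corank 2. A Groebner basis of the Jacobian ideal J(f) in C{p,q} is {p^2/5 + q^4, p^3, p*q}; counting standard monomials gives mu = 6. Corank 2; j^3 = p^2*q has shape L^2 M (L != M), so D-series; mu = 6 gives D_6.

Type D6, Milnor number mu = 6.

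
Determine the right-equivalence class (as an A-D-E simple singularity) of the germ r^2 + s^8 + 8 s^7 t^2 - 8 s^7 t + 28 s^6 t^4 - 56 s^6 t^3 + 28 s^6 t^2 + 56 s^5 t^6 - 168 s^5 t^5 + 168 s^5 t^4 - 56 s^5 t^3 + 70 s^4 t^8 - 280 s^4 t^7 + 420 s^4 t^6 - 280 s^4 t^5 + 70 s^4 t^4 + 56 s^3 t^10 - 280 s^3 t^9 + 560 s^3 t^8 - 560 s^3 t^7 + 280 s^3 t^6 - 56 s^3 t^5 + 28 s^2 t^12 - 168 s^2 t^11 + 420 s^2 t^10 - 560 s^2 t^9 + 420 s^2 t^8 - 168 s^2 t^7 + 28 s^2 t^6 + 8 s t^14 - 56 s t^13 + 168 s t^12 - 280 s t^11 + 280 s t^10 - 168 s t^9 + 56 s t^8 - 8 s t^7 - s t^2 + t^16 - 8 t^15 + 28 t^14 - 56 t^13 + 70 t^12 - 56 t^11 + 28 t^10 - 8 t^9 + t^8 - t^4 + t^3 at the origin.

The Hessian of f at 0 has rank 1. Corank 2; j^3 = -t^2*(s - t) has shape L^2 M (L != M), so D-series; mu = 9 gives D_9.

D_9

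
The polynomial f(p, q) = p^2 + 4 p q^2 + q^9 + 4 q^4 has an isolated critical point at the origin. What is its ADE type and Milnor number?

The Hessian of f at 0 is [[2, 0], [0, 0]] with rank 1, so corank 1. A Groebner basis of the Jacobian ideal J(f) in C{p,q} is {p^4, p/2 + q^2}; counting standard monomials gives mu = 8. Corank 1: A-series; mu = 8 gives A_8.

Type A_{8}, Milnor number mu = 8.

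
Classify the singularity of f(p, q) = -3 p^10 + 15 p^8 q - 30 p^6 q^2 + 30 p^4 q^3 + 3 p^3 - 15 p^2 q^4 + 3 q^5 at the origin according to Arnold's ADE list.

The Hessian of f at 0 is [[0, 0], [0, 0]] with rank 0, so corank 2. A Groebner basis of the Jacobian ideal J(f) in C{p,q} is {q^4, p^2}; counting standard monomials gives mu = 8. Corank 2; j^3 = 3*p^3 is a perfect cube, so E-series; the 5-jet and mu = 8 give E_8.

E_{8}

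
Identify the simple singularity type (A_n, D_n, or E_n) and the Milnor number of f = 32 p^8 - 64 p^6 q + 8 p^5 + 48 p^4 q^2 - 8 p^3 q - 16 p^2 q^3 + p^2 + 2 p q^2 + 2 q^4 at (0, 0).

The Hessian of f at 0 has rank 1. Corank 1: A-series; mu = 3 gives A_3.

Type A3, Milnor number mu = 3.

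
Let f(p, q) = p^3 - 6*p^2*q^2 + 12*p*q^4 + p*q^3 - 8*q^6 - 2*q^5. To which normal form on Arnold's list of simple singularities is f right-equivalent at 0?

E7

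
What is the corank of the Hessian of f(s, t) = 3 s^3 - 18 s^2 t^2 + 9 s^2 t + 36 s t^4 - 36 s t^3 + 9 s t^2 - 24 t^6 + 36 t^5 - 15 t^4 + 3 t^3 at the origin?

Hessian at 0 has rank 0.

2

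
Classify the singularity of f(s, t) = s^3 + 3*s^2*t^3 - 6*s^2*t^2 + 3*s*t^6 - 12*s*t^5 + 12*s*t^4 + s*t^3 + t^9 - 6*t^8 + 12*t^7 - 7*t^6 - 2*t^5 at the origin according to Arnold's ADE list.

The Hessian of f at 0 is [[0, 0], [0, 0]] with rank 0, so corank 2. A Groebner basis of the Jacobian ideal J(f) in C{s,t} is {-s^2/4 + t^4 - t^3/12, s^3, s^2*t + s^2/12 + t^3/36, -s^2/2 + s*t^2 - t^3/6}; counting standard monomials gives mu = 7. Corank 2; j^3 = s^3 is a perfect cube, so E-series; the 4-jet and mu = 7 give E_7.

E7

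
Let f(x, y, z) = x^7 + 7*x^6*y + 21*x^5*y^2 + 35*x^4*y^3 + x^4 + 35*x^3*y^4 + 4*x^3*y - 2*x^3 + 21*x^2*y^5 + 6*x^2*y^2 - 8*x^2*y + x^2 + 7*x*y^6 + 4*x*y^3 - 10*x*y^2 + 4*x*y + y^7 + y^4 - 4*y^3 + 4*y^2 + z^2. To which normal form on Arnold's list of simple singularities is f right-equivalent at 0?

A6

The Hessian of f at 0 is [[2, 4, 0], [4, 8, 0], [0, 0, 2]] with rank 2, so corank 1. A Groebner basis of the Jacobian ideal J(f) in C{x,y,z} is {14*x*y/3 + 5*x/3 + y^4 - 4*y^3/3 + 23*y^2/3 + 10*y/3, x*y^2 + 4*x*y/3 + x/3 + 4*y^3/3 + 7*y^2/3 + 2*y/3, x^2 + 2*x*y - x + y^2 - 2*y, z}; counting standard monomials gives mu = 6. Corank 1: A-series; mu = 6 gives A_6.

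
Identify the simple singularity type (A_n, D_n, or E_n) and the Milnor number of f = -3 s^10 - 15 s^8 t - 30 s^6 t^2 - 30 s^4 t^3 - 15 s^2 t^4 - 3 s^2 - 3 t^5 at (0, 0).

The Hessian of f at 0 has rank 1. Corank 1: A-series; mu = 4 gives A_4.

Type A_4, Milnor number mu = 4.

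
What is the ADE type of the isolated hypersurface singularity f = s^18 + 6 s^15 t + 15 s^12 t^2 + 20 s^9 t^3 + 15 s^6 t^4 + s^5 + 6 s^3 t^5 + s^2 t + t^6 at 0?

D_7

The Hessian of f at 0 is [[0, 0], [0, 0]] with rank 0, so corank 2. A Groebner basis of the Jacobian ideal J(f) in C{s,t} is {s^2/6 + t^5, s^3, s*t}; counting standard monomials gives mu = 7. Corank 2; j^3 = s^2*t has shape L^2 M (L != M), so D-series; mu = 7 gives D_7.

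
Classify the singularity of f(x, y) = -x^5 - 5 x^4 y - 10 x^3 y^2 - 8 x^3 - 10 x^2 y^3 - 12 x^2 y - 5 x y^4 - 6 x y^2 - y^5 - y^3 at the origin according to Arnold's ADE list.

The Hessian of f at 0 has rank 0. Corank 2; j^3 = -(2*x + y)^3 is a perfect cube, so E-series; the 5-jet and mu = 8 give E_8.

E8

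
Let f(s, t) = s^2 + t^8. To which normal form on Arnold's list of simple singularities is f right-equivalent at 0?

A_7

The Hessian of f at 0 is [[2, 0], [0, 0]] with rank 1, so corank 1. A Groebner basis of the Jacobian ideal J(f) in C{s,t} is {t^7, s}; counting standard monomials gives mu = 7. Corank 1: A-series; mu = 7 gives A_7.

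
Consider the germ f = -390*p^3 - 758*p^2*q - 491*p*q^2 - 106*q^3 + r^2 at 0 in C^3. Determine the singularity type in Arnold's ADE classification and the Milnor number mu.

Type D_{4}, Milnor number mu = 4.

The Hessian of f at 0 has rank 1. Corank 2; j^3 = -(3*p + 2*q)*(130*p^2 + 166*p*q + 53*q^2) splits into three distinct lines over C (the quadratic factor has nonzero discriminant), so D_4.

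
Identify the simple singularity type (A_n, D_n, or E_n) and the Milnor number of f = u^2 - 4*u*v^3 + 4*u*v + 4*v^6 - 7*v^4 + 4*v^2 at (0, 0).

The Hessian of f at 0 is [[2, 4], [4, 8]] with rank 1, so corank 1. A Groebner basis of the Jacobian ideal J(f) in C{u,v} is {v^3, u + 2*v}; counting standard monomials gives mu = 3. Corank 1: A-series; mu = 3 gives A_3.

Type A_{3}, Milnor number mu = 3.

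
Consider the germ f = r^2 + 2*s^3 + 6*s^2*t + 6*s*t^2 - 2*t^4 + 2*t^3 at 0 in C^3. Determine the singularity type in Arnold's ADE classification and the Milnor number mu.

The Hessian of f at 0 has rank 1. Corank 2; j^3 = 2*(s + t)^3 is a perfect cube, so E-series; the 4-jet and mu = 6 give E_6.

Type E_6, Milnor number mu = 6.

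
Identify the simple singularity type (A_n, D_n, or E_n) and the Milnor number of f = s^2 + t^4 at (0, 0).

Type A_{3}, Milnor number mu = 3.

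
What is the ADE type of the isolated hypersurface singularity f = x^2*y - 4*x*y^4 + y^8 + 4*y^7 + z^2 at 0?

D_9

The Hessian of f at 0 is [[0, 0, 0], [0, 0, 0], [0, 0, 2]] with rank 1, so corank 2. A Groebner basis of the Jacobian ideal J(f) in C{x,y,z} is {x^2*y^2, -x^2*y - x^2/2 + x*y^3, -x*y/2 + y^4, x^3, z}; counting standard monomials gives mu = 9. Corank 2; j^3 = x^2*y has shape L^2 M (L != M), so D-series; mu = 9 gives D_9.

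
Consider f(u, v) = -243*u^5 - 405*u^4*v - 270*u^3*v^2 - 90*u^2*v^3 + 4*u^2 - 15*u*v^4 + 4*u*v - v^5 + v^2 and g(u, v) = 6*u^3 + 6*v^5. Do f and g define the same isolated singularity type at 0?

No.

The Hessian of f at 0 has rank 1. Corank 1: A-series; mu = 4 gives A_4. The Hessian of g at 0 has rank 0. Corank 2; j^3 = 6*u^3 is a perfect cube, so E-series; the 5-jet and mu = 8 give E_8. f is A_4 but g is E_8, hence not right-equivalent.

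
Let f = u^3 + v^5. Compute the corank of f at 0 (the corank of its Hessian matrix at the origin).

2

Hessian at 0 has rank 0.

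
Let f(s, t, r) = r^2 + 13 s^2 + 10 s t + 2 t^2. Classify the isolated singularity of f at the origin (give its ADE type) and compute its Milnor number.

Type A_1, Milnor number mu = 1.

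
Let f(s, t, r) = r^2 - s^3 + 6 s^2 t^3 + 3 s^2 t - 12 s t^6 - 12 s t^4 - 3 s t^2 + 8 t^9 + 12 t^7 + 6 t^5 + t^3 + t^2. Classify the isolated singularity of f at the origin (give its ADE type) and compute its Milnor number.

The Hessian of f at 0 is [[0, 0, 0], [0, 2, 0], [0, 0, 2]] with rank 2, so corank 1. A Groebner basis of the Jacobian ideal J(f) in C{s,t,r} is {s^2, t, r}; counting standard monomials gives mu = 2. Corank 1: A-series; mu = 2 gives A_2.

Type A_{2}, Milnor number mu = 2.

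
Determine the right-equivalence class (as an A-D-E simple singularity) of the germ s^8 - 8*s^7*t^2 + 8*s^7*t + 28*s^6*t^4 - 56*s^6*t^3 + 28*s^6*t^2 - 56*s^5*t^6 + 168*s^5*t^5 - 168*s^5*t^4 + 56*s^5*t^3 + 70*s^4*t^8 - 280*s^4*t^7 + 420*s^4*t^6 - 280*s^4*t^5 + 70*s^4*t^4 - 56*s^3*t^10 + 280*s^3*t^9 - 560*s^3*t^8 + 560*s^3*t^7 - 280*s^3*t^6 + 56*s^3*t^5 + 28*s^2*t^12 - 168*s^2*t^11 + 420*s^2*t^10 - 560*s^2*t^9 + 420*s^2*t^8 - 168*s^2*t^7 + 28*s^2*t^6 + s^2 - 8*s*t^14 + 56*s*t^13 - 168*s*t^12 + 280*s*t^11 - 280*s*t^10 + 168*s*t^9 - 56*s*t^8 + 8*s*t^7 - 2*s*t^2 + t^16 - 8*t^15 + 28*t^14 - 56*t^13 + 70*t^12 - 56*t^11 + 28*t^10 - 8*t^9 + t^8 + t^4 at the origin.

A_7

The Hessian of f at 0 has rank 1. Corank 1: A-series; mu = 7 gives A_7.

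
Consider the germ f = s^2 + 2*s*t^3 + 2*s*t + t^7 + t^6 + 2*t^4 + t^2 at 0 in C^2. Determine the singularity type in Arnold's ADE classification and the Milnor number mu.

Type A_{6}, Milnor number mu = 6.

The Hessian of f at 0 is [[2, 2], [2, 2]] with rank 1, so corank 1. A Groebner basis of the Jacobian ideal J(f) in C{s,t} is {s + t^3 + t, s^2 + 2*s*t + t^2}; counting standard monomials gives mu = 6. Corank 1: A-series; mu = 6 gives A_6.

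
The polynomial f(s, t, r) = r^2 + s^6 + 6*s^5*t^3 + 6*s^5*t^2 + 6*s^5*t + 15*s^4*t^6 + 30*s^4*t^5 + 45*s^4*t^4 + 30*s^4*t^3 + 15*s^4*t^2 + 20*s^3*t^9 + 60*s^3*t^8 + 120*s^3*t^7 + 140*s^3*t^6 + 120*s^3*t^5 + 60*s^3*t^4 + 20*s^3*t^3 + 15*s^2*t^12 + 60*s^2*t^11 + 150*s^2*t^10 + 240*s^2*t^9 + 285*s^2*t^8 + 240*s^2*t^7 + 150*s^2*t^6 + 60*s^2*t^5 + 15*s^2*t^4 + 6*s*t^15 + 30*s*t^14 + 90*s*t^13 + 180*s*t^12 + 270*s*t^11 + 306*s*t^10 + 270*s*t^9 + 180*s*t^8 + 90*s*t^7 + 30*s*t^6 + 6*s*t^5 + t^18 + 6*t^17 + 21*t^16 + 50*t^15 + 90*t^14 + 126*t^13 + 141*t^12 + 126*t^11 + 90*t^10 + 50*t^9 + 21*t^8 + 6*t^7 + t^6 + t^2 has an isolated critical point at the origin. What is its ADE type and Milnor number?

Type A5, Milnor number mu = 5.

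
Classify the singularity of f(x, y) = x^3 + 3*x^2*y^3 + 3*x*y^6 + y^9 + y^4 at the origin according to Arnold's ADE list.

E6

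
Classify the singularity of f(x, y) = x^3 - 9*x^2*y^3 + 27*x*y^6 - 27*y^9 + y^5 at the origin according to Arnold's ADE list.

The Hessian of f at 0 is [[0, 0], [0, 0]] with rank 0, so corank 2. A Groebner basis of the Jacobian ideal J(f) in C{x,y} is {-x^2/6 + x*y^3, y^4, x^3, x^2*y}; counting standard monomials gives mu = 8. Corank 2; j^3 = x^3 is a perfect cube, so E-series; the 5-jet and mu = 8 give E_8.

E8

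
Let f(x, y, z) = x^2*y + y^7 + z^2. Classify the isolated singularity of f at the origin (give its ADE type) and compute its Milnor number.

The Hessian of f at 0 has rank 1. Corank 2; j^3 = x^2*y has shape L^2 M (L != M), so D-series; mu = 8 gives D_8.

Type D8, Milnor number mu = 8.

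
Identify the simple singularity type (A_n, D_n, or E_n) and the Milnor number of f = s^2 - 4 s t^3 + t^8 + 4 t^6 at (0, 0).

Type A_{7}, Milnor number mu = 7.

The Hessian of f at 0 has rank 1. Corank 1: A-series; mu = 7 gives A_7.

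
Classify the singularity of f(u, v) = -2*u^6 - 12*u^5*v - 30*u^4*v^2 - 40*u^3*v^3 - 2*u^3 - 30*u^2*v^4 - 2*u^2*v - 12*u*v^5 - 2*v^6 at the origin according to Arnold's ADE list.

D7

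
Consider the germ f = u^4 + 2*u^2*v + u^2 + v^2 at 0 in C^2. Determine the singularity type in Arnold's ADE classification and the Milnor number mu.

Type A1, Milnor number mu = 1.

The Hessian of f at 0 has rank 2. Corank 0: nondegenerate Morse point, so A_1.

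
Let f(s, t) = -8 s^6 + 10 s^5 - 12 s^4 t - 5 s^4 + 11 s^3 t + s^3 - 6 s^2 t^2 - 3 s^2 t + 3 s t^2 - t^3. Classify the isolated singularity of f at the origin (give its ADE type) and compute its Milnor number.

Type E_{7}, Milnor number mu = 7.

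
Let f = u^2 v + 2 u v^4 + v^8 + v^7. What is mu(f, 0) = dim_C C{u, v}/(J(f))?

The Hessian of f at 0 is [[0, 0], [0, 0]] with rank 0, so corank 2. A Groebner basis of the Jacobian ideal J(f) in C{u,v} is {u^2*v^2, 8*u^2*v + u^2 + u*v^3, u*v + v^4, u^3}; counting standard monomials gives mu = 9. Corank 2; j^3 = u^2*v has shape L^2 M (L != M), so D-series; mu = 9 gives D_9.

9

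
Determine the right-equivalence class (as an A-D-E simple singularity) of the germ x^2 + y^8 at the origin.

A7

The Hessian of f at 0 is [[2, 0], [0, 0]] with rank 1, so corank 1. A Groebner basis of the Jacobian ideal J(f) in C{x,y} is {y^7, x}; counting standard monomials gives mu = 7. Corank 1: A-series; mu = 7 gives A_7.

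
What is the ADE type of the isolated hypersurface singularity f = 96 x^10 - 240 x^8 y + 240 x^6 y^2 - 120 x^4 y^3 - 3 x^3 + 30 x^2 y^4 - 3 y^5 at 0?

E_8

The Hessian of f at 0 has rank 0. Corank 2; j^3 = -3*x^3 is a perfect cube, so E-series; the 5-jet and mu = 8 give E_8.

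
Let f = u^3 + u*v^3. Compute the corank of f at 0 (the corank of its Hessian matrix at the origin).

2

The Hessian at 0 is [[0, 0], [0, 0]] of rank 0; hence corank 2.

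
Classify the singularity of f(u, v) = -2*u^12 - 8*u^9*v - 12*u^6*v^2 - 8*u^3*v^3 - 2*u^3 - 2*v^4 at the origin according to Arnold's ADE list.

E_{6}

The Hessian of f at 0 has rank 0. Corank 2; j^3 = -2*u^3 is a perfect cube, so E-series; the 4-jet and mu = 6 give E_6.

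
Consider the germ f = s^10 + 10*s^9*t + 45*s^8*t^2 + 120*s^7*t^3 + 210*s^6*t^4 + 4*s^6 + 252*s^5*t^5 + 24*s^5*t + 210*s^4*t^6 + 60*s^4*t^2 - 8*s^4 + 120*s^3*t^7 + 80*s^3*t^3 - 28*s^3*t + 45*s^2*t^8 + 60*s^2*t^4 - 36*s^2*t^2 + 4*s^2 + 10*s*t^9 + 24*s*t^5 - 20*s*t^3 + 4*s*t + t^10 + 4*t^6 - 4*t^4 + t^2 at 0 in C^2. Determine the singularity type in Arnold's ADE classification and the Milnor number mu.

The Hessian of f at 0 has rank 1. Corank 1: A-series; mu = 9 gives A_9.

Type A_{9}, Milnor number mu = 9.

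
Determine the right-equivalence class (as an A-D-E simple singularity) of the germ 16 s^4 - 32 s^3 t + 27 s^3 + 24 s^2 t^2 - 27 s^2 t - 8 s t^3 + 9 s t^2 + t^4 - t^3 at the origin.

The Hessian of f at 0 has rank 0. Corank 2; j^3 = (3*s - t)^3 is a perfect cube, so E-series; the 4-jet and mu = 6 give E_6.

E6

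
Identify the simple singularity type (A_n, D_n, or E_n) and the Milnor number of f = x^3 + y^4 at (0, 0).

The Hessian of f at 0 is [[0, 0], [0, 0]] with rank 0, so corank 2. A Groebner basis of the Jacobian ideal J(f) in C{x,y} is {y^3, x^2}; counting standard monomials gives mu = 6. Corank 2; j^3 = x^3 is a perfect cube, so E-series; the 4-jet and mu = 6 give E_6.

Type E6, Milnor number mu = 6.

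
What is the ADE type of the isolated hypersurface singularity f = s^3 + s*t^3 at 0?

E_{7}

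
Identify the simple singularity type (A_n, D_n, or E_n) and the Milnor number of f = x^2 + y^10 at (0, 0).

Type A_9, Milnor number mu = 9.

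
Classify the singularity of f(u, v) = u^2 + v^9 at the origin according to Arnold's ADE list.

A_8

The Hessian of f at 0 has rank 1. Corank 1: A-series; mu = 8 gives A_8.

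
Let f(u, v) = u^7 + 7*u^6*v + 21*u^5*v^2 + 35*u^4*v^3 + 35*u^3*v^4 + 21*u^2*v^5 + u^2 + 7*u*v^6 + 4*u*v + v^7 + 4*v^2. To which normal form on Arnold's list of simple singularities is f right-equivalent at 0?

A_6

The Hessian of f at 0 is [[2, 4], [4, 8]] with rank 1, so corank 1. A Groebner basis of the Jacobian ideal J(f) in C{u,v} is {v^6, u + 2*v}; counting standard monomials gives mu = 6. Corank 1: A-series; mu = 6 gives A_6.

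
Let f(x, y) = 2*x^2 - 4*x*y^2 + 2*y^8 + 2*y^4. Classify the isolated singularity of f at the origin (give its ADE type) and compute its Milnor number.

Type A7, Milnor number mu = 7.

The Hessian of f at 0 is [[4, 0], [0, 0]] with rank 1, so corank 1. A Groebner basis of the Jacobian ideal J(f) in C{x,y} is {x^4, x^3*y, -x + y^2}; counting standard monomials gives mu = 7. Corank 1: A-series; mu = 7 gives A_7.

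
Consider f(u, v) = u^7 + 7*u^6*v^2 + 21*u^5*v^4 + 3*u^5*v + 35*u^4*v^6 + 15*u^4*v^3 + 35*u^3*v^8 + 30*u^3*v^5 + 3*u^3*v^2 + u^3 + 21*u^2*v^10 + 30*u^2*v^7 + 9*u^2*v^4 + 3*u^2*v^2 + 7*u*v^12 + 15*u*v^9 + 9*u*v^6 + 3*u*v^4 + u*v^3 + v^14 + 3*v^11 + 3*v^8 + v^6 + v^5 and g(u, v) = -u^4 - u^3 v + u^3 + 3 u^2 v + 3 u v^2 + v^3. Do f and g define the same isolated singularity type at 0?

Yes.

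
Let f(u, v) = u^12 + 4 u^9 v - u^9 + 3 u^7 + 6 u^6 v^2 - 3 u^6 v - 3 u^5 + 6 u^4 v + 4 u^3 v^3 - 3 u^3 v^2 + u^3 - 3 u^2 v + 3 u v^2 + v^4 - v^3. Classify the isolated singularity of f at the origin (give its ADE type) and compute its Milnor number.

The Hessian of f at 0 has rank 0. Corank 2; j^3 = (u - v)^3 is a perfect cube, so E-series; the 4-jet and mu = 6 give E_6.

Type E_6, Milnor number mu = 6.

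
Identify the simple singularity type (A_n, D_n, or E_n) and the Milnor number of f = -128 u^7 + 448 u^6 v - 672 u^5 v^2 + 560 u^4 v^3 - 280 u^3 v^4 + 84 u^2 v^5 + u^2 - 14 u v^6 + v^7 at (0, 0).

Type A_6, Milnor number mu = 6.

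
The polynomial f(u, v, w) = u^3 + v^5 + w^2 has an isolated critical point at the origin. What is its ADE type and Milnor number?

The Hessian of f at 0 has rank 1. Corank 2; j^3 = u^3 is a perfect cube, so E-series; the 5-jet and mu = 8 give E_8.

Type E8, Milnor number mu = 8.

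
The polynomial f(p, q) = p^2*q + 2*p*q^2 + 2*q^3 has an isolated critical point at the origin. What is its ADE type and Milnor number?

The Hessian of f at 0 has rank 0. Corank 2; j^3 = q*(p^2 + 2*p*q + 2*q^2) splits into three distinct lines over C (the quadratic factor has nonzero discriminant), so D_4.

Type D_4, Milnor number mu = 4.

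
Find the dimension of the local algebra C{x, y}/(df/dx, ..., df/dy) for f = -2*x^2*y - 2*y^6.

7

The Hessian of f at 0 is [[0, 0], [0, 0]] with rank 0, so corank 2. A Groebner basis of the Jacobian ideal J(f) in C{x,y} is {x^2/6 + y^5, x^3, x*y}; counting standard monomials gives mu = 7. Corank 2; j^3 = -2*x^2*y has shape L^2 M (L != M), so D-series; mu = 7 gives D_7.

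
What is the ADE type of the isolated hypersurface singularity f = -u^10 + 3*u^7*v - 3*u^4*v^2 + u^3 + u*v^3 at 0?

E7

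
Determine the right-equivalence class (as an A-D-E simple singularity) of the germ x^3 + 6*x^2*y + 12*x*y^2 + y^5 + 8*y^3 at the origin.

E8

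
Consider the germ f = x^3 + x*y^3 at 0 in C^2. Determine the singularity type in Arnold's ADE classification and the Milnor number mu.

Type E7, Milnor number mu = 7.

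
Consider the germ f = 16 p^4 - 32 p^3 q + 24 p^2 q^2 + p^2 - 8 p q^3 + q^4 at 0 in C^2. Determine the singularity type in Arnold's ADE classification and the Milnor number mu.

Type A_{3}, Milnor number mu = 3.

The Hessian of f at 0 is [[2, 0], [0, 0]] with rank 1, so corank 1. A Groebner basis of the Jacobian ideal J(f) in C{p,q} is {q^3, p}; counting standard monomials gives mu = 3. Corank 1: A-series; mu = 3 gives A_3.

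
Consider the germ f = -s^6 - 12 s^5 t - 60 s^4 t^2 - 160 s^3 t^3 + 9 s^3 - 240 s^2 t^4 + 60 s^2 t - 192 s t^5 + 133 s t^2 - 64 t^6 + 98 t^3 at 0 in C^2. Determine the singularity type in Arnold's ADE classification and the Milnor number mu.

Type D7, Milnor number mu = 7.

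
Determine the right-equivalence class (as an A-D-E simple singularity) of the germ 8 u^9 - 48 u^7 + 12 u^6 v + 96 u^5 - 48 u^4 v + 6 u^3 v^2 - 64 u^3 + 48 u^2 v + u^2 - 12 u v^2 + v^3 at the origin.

A_{2}

The Hessian of f at 0 is [[2, 0], [0, 0]] with rank 1, so corank 1. A Groebner basis of the Jacobian ideal J(f) in C{u,v} is {v^2, u}; counting standard monomials gives mu = 2. Corank 1: A-series; mu = 2 gives A_2.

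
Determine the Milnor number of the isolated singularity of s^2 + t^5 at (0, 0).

4

The Hessian of f at 0 is [[2, 0], [0, 0]] with rank 1, so corank 1. A Groebner basis of the Jacobian ideal J(f) in C{s,t} is {t^4, s}; counting standard monomials gives mu = 4. Corank 1: A-series; mu = 4 gives A_4.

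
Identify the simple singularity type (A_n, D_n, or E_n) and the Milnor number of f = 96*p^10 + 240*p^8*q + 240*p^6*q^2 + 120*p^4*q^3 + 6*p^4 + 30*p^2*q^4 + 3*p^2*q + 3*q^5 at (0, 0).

Type D_{6}, Milnor number mu = 6.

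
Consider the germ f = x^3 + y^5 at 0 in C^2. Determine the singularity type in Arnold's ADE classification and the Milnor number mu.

The Hessian of f at 0 has rank 0. Corank 2; j^3 = x^3 is a perfect cube, so E-series; the 5-jet and mu = 8 give E_8.

Type E8, Milnor number mu = 8.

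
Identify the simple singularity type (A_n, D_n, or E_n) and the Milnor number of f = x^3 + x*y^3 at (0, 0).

Type E_{7}, Milnor number mu = 7.

The Hessian of f at 0 has rank 0. Corank 2; j^3 = x^3 is a perfect cube, so E-series; the 4-jet and mu = 7 give E_7.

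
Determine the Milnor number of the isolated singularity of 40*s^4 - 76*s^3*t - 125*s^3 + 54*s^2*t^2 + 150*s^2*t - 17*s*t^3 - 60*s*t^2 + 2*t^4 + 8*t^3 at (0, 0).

The Hessian of f at 0 is [[0, 0], [0, 0]] with rank 0, so corank 2. A Groebner basis of the Jacobian ideal J(f) in C{s,t} is {1171875*s^2/4 - 234375*s*t + t^4 + 125*t^3/4 + 46875*t^2, s^3 - 675*s^2/2 + 270*s*t - t^3/10 - 54*t^2, s^2*t - 2125*s^2/4 + 425*s*t - 13*t^3/60 - 85*t^2, -625*s^2 + s*t^2 + 500*s*t - 7*t^3/15 - 100*t^2}; counting standard monomials gives mu = 7. Corank 2; j^3 = -(5*s - 2*t)^3 is a perfect cube, so E-series; the 4-jet and mu = 7 give E_7.

7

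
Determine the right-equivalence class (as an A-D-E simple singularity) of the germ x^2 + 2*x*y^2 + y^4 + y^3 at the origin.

A2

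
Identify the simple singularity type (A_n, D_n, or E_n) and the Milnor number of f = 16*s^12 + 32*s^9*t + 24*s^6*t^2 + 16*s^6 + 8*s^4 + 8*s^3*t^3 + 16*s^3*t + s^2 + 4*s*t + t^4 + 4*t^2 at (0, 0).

The Hessian of f at 0 has rank 1. Corank 1: A-series; mu = 3 gives A_3.

Type A_3, Milnor number mu = 3.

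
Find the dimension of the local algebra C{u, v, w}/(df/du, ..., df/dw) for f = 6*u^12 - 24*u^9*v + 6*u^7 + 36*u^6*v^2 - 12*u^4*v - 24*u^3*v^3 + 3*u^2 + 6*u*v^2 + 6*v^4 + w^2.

3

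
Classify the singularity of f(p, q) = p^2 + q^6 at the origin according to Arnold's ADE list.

The Hessian of f at 0 has rank 1. Corank 1: A-series; mu = 5 gives A_5.

A_{5}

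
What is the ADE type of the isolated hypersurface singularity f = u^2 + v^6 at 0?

A_{5}

The Hessian of f at 0 has rank 1. Corank 1: A-series; mu = 5 gives A_5.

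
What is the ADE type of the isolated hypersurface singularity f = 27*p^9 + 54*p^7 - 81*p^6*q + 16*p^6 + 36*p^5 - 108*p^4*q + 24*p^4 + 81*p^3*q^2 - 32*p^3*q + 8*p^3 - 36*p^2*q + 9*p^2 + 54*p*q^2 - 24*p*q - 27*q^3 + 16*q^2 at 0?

A2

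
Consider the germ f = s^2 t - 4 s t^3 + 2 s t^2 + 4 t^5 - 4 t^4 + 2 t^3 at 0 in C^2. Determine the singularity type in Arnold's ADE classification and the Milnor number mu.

The Hessian of f at 0 has rank 0. Corank 2; j^3 = t*(s^2 + 2*s*t + 2*t^2) splits into three distinct lines over C (the quadratic factor has nonzero discriminant), so D_4.

Type D4, Milnor number mu = 4.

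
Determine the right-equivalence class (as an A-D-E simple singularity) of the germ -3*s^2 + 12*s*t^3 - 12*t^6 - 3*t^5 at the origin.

A_{4}

The Hessian of f at 0 has rank 1. Corank 1: A-series; mu = 4 gives A_4.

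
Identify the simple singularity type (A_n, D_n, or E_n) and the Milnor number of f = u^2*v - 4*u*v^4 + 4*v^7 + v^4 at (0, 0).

The Hessian of f at 0 is [[0, 0], [0, 0]] with rank 0, so corank 2. A Groebner basis of the Jacobian ideal J(f) in C{u,v} is {u^3, u^2/4 + v^3, u*v}; counting standard monomials gives mu = 5. Corank 2; j^3 = u^2*v has shape L^2 M (L != M), so D-series; mu = 5 gives D_5.

Type D_{5}, Milnor number mu = 5.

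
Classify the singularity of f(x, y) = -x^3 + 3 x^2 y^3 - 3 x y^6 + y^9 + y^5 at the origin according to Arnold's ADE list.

E8

The Hessian of f at 0 has rank 0. Corank 2; j^3 = -x^3 is a perfect cube, so E-series; the 5-jet and mu = 8 give E_8.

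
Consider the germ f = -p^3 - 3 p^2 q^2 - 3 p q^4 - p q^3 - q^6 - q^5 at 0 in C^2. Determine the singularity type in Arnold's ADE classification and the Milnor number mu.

Type E_7, Milnor number mu = 7.

The Hessian of f at 0 has rank 0. Corank 2; j^3 = -p^3 is a perfect cube, so E-series; the 4-jet and mu = 7 give E_7.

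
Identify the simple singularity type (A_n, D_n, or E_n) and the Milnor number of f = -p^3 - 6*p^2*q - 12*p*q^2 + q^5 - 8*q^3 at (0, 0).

The Hessian of f at 0 is [[0, 0], [0, 0]] with rank 0, so corank 2. A Groebner basis of the Jacobian ideal J(f) in C{p,q} is {q^4, p^2 + 4*p*q + 4*q^2}; counting standard monomials gives mu = 8. Corank 2; j^3 = -(p + 2*q)^3 is a perfect cube, so E-series; the 5-jet and mu = 8 give E_8.

Type E8, Milnor number mu = 8.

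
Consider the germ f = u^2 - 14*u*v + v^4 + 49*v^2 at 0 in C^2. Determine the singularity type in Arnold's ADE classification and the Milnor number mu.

Type A_3, Milnor number mu = 3.

The Hessian of f at 0 is [[2, -14], [-14, 98]] with rank 1, so corank 1. A Groebner basis of the Jacobian ideal J(f) in C{u,v} is {v^3, u - 7*v}; counting standard monomials gives mu = 3. Corank 1: A-series; mu = 3 gives A_3.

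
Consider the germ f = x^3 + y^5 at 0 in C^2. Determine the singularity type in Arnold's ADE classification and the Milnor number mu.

Type E_8, Milnor number mu = 8.

The Hessian of f at 0 is [[0, 0], [0, 0]] with rank 0, so corank 2. A Groebner basis of the Jacobian ideal J(f) in C{x,y} is {y^4, x^2}; counting standard monomials gives mu = 8. Corank 2; j^3 = x^3 is a perfect cube, so E-series; the 5-jet and mu = 8 give E_8.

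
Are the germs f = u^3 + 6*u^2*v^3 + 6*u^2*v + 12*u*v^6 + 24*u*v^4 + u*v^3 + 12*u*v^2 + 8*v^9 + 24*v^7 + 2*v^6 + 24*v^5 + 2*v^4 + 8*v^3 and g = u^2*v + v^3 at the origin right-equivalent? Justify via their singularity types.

The Hessian of f at 0 has rank 0. Corank 2; j^3 = (u + 2*v)^3 is a perfect cube, so E-series; the 4-jet and mu = 7 give E_7. The Hessian of g at 0 has rank 0. Corank 2; j^3 = v*(u^2 + v^2) splits into three distinct lines over C (the quadratic factor has nonzero discriminant), so D_4. f is E_7 but g is D_4, hence not right-equivalent.

No.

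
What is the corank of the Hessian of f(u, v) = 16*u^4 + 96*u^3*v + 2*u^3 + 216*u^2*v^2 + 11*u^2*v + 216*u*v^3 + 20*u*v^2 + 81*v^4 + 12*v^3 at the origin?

Hessian at 0 has rank 0.

2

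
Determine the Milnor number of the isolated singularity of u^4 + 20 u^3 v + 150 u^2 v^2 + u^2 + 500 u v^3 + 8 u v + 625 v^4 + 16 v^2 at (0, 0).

The Hessian of f at 0 is [[2, 8], [8, 32]] with rank 1, so corank 1. A Groebner basis of the Jacobian ideal J(f) in C{u,v} is {v^3, u + 4*v}; counting standard monomials gives mu = 3. Corank 1: A-series; mu = 3 gives A_3.

3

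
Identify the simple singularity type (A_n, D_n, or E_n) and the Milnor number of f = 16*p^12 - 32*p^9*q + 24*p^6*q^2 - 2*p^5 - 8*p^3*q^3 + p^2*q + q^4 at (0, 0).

Type D_5, Milnor number mu = 5.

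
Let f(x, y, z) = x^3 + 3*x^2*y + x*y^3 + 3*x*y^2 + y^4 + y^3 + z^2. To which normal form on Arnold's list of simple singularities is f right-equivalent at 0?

The Hessian of f at 0 is [[0, 0, 0], [0, 0, 0], [0, 0, 2]] with rank 1, so corank 2. A Groebner basis of the Jacobian ideal J(f) in C{x,y,z} is {x^3 + 3*x^2*y + 6*x^2 + 12*x*y + 6*y^2, -3*x^2 + x*y^2 - 6*x*y - 3*y^2, 3*x^2 + 6*x*y + y^3 + 3*y^2, z}; counting standard monomials gives mu = 7. Corank 2; j^3 = (x + y)^3 is a perfect cube, so E-series; the 4-jet and mu = 7 give E_7.

E_7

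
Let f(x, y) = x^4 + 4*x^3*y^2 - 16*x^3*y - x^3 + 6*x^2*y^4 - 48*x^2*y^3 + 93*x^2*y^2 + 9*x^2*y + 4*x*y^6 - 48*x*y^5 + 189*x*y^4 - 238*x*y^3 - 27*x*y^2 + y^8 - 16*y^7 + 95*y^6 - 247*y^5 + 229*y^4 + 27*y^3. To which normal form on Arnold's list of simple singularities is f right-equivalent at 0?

E_6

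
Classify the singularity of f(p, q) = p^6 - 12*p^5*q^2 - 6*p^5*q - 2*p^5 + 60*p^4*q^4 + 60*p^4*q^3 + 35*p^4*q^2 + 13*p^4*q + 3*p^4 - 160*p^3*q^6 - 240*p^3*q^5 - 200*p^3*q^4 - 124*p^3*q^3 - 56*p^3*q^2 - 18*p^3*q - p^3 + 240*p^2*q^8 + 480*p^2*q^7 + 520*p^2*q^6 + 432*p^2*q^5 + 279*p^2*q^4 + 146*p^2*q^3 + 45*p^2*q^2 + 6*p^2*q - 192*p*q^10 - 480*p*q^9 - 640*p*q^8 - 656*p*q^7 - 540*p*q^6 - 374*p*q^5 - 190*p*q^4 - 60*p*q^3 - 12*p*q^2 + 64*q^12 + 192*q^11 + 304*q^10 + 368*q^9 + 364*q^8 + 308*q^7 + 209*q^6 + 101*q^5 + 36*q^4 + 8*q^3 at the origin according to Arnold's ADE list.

E_{8}

The Hessian of f at 0 has rank 0. Corank 2; j^3 = -(p - 2*q)^3 is a perfect cube, so E-series; the 5-jet and mu = 8 give E_8.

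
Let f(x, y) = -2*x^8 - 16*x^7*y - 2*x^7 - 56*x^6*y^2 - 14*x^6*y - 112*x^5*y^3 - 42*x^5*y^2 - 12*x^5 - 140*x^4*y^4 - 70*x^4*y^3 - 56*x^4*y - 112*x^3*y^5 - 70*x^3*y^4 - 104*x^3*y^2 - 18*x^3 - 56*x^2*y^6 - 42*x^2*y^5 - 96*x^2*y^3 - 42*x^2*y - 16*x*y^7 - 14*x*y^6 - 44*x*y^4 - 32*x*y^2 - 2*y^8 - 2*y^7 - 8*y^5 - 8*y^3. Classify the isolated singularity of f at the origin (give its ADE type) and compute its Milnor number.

Type D_9, Milnor number mu = 9.

The Hessian of f at 0 has rank 0. Corank 2; j^3 = -2*(x + y)*(3*x + 2*y)^2 has shape L^2 M (L != M), so D-series; mu = 9 gives D_9.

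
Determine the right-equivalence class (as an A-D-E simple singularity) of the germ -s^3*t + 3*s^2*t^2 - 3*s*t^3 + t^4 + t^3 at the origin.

E_7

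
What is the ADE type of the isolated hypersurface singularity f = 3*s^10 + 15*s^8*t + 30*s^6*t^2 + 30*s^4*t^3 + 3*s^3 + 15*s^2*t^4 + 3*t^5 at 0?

E8

The Hessian of f at 0 has rank 0. Corank 2; j^3 = 3*s^3 is a perfect cube, so E-series; the 5-jet and mu = 8 give E_8.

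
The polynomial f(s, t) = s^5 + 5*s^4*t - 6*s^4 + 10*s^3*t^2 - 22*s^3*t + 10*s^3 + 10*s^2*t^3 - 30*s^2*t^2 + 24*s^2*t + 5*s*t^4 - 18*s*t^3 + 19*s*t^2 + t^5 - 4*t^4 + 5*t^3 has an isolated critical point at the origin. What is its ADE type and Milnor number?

The Hessian of f at 0 has rank 0. Corank 2; j^3 = (s + t)*(10*s^2 + 14*s*t + 5*t^2) splits into three distinct lines over C (the quadratic factor has nonzero discriminant), so D_4.

Type D_4, Milnor number mu = 4.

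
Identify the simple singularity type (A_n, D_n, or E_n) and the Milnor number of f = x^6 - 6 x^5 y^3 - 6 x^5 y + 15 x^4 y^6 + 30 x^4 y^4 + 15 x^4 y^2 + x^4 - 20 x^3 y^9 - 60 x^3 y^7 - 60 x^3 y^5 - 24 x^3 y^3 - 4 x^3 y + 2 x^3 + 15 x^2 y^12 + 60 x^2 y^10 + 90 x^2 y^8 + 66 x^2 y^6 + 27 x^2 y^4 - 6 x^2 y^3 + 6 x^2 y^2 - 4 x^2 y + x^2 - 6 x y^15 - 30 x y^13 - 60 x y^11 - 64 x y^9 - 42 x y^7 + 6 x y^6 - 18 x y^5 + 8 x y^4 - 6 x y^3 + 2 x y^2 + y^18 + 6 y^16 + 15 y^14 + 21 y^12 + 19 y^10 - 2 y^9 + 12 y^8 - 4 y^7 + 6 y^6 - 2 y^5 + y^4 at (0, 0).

Type A_{5}, Milnor number mu = 5.

The Hessian of f at 0 has rank 1. Corank 1: A-series; mu = 5 gives A_5.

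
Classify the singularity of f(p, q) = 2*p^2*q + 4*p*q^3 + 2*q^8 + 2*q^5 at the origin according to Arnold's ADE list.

D_9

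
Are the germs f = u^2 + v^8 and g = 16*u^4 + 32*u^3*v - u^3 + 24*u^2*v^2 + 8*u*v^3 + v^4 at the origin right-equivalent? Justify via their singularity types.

The Hessian of f at 0 is [[2, 0], [0, 0]] with rank 1, so corank 1. A Groebner basis of the Jacobian ideal J(f) in C{u,v} is {v^7, u}; counting standard monomials gives mu = 7. Corank 1: A-series; mu = 7 gives A_7. The Hessian of g at 0 is [[0, 0], [0, 0]] with rank 0, so corank 2. A Groebner basis of the Jacobian ideal J(g) in C{u,v} is {v^4, u*v^2 + v^3/6, u^2}; counting standard monomials gives mu = 6. Corank 2; j^3 = -u^3 is a perfect cube, so E-series; the 4-jet and mu = 6 give E_6. f is A_7 but g is E_6, hence not right-equivalent.

No.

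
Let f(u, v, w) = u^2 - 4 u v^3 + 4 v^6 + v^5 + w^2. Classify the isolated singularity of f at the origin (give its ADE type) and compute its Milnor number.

Type A4, Milnor number mu = 4.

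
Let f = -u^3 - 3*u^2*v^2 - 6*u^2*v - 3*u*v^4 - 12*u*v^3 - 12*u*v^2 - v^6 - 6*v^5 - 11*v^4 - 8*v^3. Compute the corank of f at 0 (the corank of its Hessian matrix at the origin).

The Hessian at 0 is [[0, 0], [0, 0]] of rank 0; hence corank 2.

2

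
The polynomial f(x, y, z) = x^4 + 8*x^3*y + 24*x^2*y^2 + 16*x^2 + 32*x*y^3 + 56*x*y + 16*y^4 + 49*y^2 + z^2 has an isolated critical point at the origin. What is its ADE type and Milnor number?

Type A_{3}, Milnor number mu = 3.

The Hessian of f at 0 has rank 2. Corank 1: A-series; mu = 3 gives A_3.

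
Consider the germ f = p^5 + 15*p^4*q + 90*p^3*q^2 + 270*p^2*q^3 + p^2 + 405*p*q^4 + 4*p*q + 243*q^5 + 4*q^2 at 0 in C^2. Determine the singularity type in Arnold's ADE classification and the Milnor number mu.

Type A_4, Milnor number mu = 4.

The Hessian of f at 0 has rank 1. Corank 1: A-series; mu = 4 gives A_4.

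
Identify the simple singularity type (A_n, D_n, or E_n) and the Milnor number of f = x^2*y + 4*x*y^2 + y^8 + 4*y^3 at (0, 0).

Type D_9, Milnor number mu = 9.

The Hessian of f at 0 is [[0, 0], [0, 0]] with rank 0, so corank 2. A Groebner basis of the Jacobian ideal J(f) in C{x,y} is {x^2/8 + y^7 - y^2/2, x^3 + 8*y^3, x*y + 2*y^2}; counting standard monomials gives mu = 9. Corank 2; j^3 = y*(x + 2*y)^2 has shape L^2 M (L != M), so D-series; mu = 9 gives D_9.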